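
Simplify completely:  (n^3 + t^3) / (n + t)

Factor as (a+b)(a^2-ab+b^2) with a=n, b=t.

n^2 - n*t + t^2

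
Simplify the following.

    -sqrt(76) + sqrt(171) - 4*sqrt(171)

sqrt(76) = 2*sqrt(19); sqrt(171) = 3*sqrt(19); 4*sqrt(171) = 12*sqrt(19)
Combine: (-2 + 3 - 12)·sqrt(19) = -11*sqrt(19)

-11*sqrt(19)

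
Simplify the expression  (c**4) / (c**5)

1/c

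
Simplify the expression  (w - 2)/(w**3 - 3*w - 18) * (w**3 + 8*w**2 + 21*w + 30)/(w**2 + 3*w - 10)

1/(w - 3)

Factor: w**3 - 3*w - 18 = (w**2 + 3*w + 6)*(w - 3);  w**3 + 8*w**2 + 21*w + 30 = (w**2 + 3*w + 6)*(w + 5);  w**2 + 3*w - 10 = (w + 5)*(w - 2)
Cancel the common factors (w**2 + 3*w + 6), (w - 2), (w + 5).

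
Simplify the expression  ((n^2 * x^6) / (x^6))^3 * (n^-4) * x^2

n^2*x^2

Inside the bracket: n^2
Raise to the power 3: n^6
Multiply by (n^-4) * x^2: add exponents.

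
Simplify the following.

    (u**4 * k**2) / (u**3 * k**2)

Quotient: u**1

u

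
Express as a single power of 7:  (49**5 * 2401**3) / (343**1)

7**19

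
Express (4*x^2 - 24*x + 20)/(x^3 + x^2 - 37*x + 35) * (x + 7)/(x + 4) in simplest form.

4/(x + 4)

Factor: 4*x^2 - 24*x + 20 = 4*(x - 1)*(x - 5);  x^3 + x^2 - 37*x + 35 = (x - 1)*(x + 7)*(x - 5)
Cancel the common factors (x + 7), (x - 5), (x - 1).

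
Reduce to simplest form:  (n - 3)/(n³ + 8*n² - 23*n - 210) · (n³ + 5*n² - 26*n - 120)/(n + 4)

(n - 3)/(n + 7)

Factor: n³ + 8*n² - 23*n - 210 = (n + 6)·(n - 5)·(n + 7);  n³ + 5*n² - 26*n - 120 = (n - 5)·(n + 6)·(n + 4)
Cancel the common factors (n + 6), (n + 4), (n - 5).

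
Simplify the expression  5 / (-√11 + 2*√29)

(√11 + 2*√29)/21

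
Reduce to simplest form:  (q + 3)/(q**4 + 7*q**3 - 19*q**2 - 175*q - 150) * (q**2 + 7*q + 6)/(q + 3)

Factor: q**4 + 7*q**3 - 19*q**2 - 175*q - 150 = (q + 5)*(q + 1)*(q + 6)*(q - 5);  q**2 + 7*q + 6 = (q + 6)*(q + 1)
Cancel the common factors (q + 1), (q + 3), (q + 6).

1/(q**2 - 25)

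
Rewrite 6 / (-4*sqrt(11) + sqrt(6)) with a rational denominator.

Multiply numerator and denominator by sqrt(6) + 4*sqrt(11).
Denominator becomes -170; numerator becomes 6*sqrt(6) + 24*sqrt(11).

(-12*sqrt(11) - 3*sqrt(6))/85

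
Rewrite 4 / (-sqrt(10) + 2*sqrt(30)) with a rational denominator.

(2*sqrt(10) + 4*sqrt(30))/55

Multiply numerator and denominator by sqrt(10) + 2*sqrt(30).
Denominator becomes 110; numerator becomes 4*sqrt(10) + 8*sqrt(30).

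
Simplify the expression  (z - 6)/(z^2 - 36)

1/(z + 6)

Factor: z^2 - 36 = (z + 6)*(z - 6)
Cancel the common factor (z - 6).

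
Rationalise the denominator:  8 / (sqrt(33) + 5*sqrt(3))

(-4*sqrt(33) + 20*sqrt(3))/21

Multiply numerator and denominator by -5*sqrt(3) + sqrt(33).
Denominator becomes -42; numerator becomes -40*sqrt(3) + 8*sqrt(33).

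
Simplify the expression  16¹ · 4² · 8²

2^14

16¹ = 2^4; 4² = 2^4; 8² = 2^6
Combine exponents: 2^14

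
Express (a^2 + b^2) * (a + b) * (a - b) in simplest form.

a^4 - b^4

(a+b)(a-b) = a^2 - b^2; continue pairing.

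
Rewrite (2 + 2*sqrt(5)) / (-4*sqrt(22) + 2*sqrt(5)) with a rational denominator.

(-2*sqrt(110) - 2*sqrt(22) - 5 - sqrt(5))/83

Multiply numerator and denominator by 2*sqrt(5) + 4*sqrt(22).
Denominator becomes -332; numerator becomes 4*sqrt(5) + 20 + 8*sqrt(22) + 8*sqrt(110).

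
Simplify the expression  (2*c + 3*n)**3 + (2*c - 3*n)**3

Only the even-power cross terms survive.

16*c**3 + 108*c*n**2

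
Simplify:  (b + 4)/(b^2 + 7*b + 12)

Factor: b^2 + 7*b + 12 = (b + 4)*(b + 3)
Cancel the common factor (b + 4).

1/(b + 3)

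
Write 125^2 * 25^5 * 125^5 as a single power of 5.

125^2 = 5^6; 25^5 = 5^10; 125^5 = 5^15
Combine exponents: 5^31

5^31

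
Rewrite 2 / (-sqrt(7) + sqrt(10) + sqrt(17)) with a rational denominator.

Group as (sqrt(10) + sqrt(17)) - sqrt(7); multiply by (sqrt(10) + sqrt(17)) + sqrt(7), then rationalise the remaining surd.

(-10*sqrt(7) + 7*sqrt(10) + sqrt(1190))/70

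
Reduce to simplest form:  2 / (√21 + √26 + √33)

Group as (√21 + √33) + √26; multiply by (√21 + √33) - √26, then rationalise the remaining surd.

(-3*√2002 + 7*√33 + 14*√26 + 19*√21)/497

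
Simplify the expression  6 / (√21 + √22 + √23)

(-3*√10626 + 30*√23 + 33*√22 + 36*√21)/362

Group as (√21 + √23) + √22; multiply by (√21 + √23) - √22, then rationalise the remaining surd.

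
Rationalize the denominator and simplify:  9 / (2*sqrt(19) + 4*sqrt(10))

Multiply numerator and denominator by -4*sqrt(10) + 2*sqrt(19).
Denominator becomes -84; numerator becomes -36*sqrt(10) + 18*sqrt(19).

(-3*sqrt(19) + 6*sqrt(10))/14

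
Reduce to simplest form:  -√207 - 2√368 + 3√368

√23

√207 = 3*√23; 2√368 = 8*√23; 3√368 = 12*√23
Combine: (-3 - 8 + 12)·√23 = √23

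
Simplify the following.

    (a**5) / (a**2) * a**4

Quotient: a**3
Multiply by a**4: add exponents.

a**7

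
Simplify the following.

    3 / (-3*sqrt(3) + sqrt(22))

(-9*sqrt(3) - 3*sqrt(22))/5

Multiply numerator and denominator by sqrt(22) + 3*sqrt(3).
Denominator becomes -5; numerator becomes 3*sqrt(22) + 9*sqrt(3).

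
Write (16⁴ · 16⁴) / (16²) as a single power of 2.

2^24

16⁴ = 2^16; 16⁴ = 2^16; 16² = 2^8
Combine exponents: 2^24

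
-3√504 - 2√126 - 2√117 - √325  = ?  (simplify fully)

3√504 = 18*√14; 2√126 = 6*√14; 2√117 = 6*√13; √325 = 5*√13

-24*√14 - 11*√13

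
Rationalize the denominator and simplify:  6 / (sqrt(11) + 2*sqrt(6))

(-6*sqrt(11) + 12*sqrt(6))/13

Multiply numerator and denominator by -2*sqrt(6) + sqrt(11).
Denominator becomes -13; numerator becomes -12*sqrt(6) + 6*sqrt(11).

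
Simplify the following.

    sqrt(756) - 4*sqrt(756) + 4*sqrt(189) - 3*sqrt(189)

sqrt(756) = 6*sqrt(21); 4*sqrt(756) = 24*sqrt(21); 4*sqrt(189) = 12*sqrt(21); 3*sqrt(189) = 9*sqrt(21)
Combine: (6 - 24 + 12 - 9)·sqrt(21) = -15*sqrt(21)

-15*sqrt(21)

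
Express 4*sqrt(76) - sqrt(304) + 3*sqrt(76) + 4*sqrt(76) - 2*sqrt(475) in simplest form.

4*sqrt(76) = 8*sqrt(19); sqrt(304) = 4*sqrt(19); 3*sqrt(76) = 6*sqrt(19); 4*sqrt(76) = 8*sqrt(19); 2*sqrt(475) = 10*sqrt(19)
Combine: (8 - 4 + 6 + 8 - 10)·sqrt(19) = 8*sqrt(19)

8*sqrt(19)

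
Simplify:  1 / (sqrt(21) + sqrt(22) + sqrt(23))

Group as (sqrt(21) + sqrt(22)) + sqrt(23); multiply by (sqrt(21) + sqrt(22)) - sqrt(23), then rationalise the remaining surd.

(-sqrt(10626) + 10*sqrt(23) + 11*sqrt(22) + 12*sqrt(21))/724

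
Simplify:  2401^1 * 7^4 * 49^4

7^16

2401^1 = 7^4; 7^4 = 7^4; 49^4 = 7^8
Combine exponents: 7^16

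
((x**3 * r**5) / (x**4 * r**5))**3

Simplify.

x**(-3)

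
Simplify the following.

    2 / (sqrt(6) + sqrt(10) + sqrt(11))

Group as (sqrt(6) + sqrt(10)) + sqrt(11); multiply by (sqrt(6) + sqrt(10)) - sqrt(11), then rationalise the remaining surd.

(-8*sqrt(165) + 10*sqrt(11) + 14*sqrt(10) + 30*sqrt(6))/215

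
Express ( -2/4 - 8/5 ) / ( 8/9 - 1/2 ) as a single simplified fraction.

Numerator: -2/4 - 8/5 = -21/10
Denominator: 8/9 - 1/2 = 7/18
Divide: (-21/10) · (18/7) = -27/5

-27/5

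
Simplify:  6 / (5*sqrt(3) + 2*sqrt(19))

Multiply numerator and denominator by -2*sqrt(19) + 5*sqrt(3).
Denominator becomes -1; numerator becomes -12*sqrt(19) + 30*sqrt(3).

-30*sqrt(3) + 12*sqrt(19)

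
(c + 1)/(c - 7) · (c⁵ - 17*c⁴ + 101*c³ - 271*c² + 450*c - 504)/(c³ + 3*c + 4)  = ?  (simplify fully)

c² - 9*c + 18

Factor: c⁵ - 17*c⁴ + 101*c³ - 271*c² + 450*c - 504 = (c - 3)·(c² - c + 4)·(c - 6)·(c - 7);  c³ + 3*c + 4 = (c + 1)·(c² - c + 4)
Cancel the common factors (c² - c + 4), (c + 1), (c - 7).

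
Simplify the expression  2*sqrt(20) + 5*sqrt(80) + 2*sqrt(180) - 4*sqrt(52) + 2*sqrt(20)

2*sqrt(20) = 4*sqrt(5); 5*sqrt(80) = 20*sqrt(5); 2*sqrt(180) = 12*sqrt(5); 4*sqrt(52) = 8*sqrt(13); 2*sqrt(20) = 4*sqrt(5)

-8*sqrt(13) + 40*sqrt(5)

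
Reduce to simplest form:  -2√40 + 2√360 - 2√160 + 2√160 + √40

2√40 = 4*√10; 2√360 = 12*√10; 2√160 = 8*√10; 2√160 = 8*√10; √40 = 2*√10
Combine: (-4 + 12 - 8 + 8 + 2)·√10 = 10*√10

10*√10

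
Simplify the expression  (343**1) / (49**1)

343**1 = 7**3; 49**1 = 7**2
Combine exponents: 7**1

7**1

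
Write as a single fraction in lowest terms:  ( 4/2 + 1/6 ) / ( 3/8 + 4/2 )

Numerator: 4/2 + 1/6 = 13/6
Denominator: 3/8 + 4/2 = 19/8
Divide: (13/6) · (8/19) = 52/57

52/57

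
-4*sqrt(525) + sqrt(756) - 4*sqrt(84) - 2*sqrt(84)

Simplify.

4*sqrt(525) = 20*sqrt(21); sqrt(756) = 6*sqrt(21); 4*sqrt(84) = 8*sqrt(21); 2*sqrt(84) = 4*sqrt(21)
Combine: (-20 + 6 - 8 - 4)·sqrt(21) = -26*sqrt(21)

-26*sqrt(21)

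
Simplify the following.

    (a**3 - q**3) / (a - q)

a**2 + a*q + q**2

a**3 - q**3 = (a - q)(a**2 + a*q + q**2).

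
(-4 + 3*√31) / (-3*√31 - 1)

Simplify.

(-283 + 15*√31)/278

Multiply numerator and denominator by -1 + 3*√31.
Denominator becomes -278; numerator becomes -15*√31 + 283.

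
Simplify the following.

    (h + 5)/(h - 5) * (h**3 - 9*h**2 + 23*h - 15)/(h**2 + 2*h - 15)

h - 1

Factor: h**3 - 9*h**2 + 23*h - 15 = (h - 1)*(h - 5)*(h - 3);  h**2 + 2*h - 15 = (h + 5)*(h - 3)
Cancel the common factors (h - 5), (h - 3), (h + 5).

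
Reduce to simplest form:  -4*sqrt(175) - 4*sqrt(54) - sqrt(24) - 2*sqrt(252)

-32*sqrt(7) - 14*sqrt(6)

4*sqrt(175) = 20*sqrt(7); 4*sqrt(54) = 12*sqrt(6); sqrt(24) = 2*sqrt(6); 2*sqrt(252) = 12*sqrt(7)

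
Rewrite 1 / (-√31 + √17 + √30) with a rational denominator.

Group as (√17 + √30) - √31; multiply by (√17 + √30) + √31, then rationalise the remaining surd.

(-8*√31 + 9*√30 + 22*√17 + √15810)/892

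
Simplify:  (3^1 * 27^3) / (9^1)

3^8

3^1 = 3^1; 27^3 = 3^9; 9^1 = 3^2
Combine exponents: 3^8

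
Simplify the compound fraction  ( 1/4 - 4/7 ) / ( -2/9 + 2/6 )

-81/28

Numerator: 1/4 - 4/7 = -9/28
Denominator: -2/9 + 2/6 = 1/9
Divide: (-9/28) · (9) = -81/28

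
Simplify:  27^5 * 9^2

3^19

27^5 = 3^15; 9^2 = 3^4
Combine exponents: 3^19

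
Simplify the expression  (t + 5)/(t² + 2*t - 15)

1/(t - 3)

Factor: t² + 2*t - 15 = (t + 5)·(t - 3)
Cancel the common factor (t + 5).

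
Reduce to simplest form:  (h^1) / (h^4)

Quotient: (h^-3)

h^(-3)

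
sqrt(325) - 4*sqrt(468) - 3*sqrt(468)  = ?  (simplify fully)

sqrt(325) = 5*sqrt(13); 4*sqrt(468) = 24*sqrt(13); 3*sqrt(468) = 18*sqrt(13)
Combine: (5 - 24 - 18)·sqrt(13) = -37*sqrt(13)

-37*sqrt(13)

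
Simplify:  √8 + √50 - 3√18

√8 = 2*√2; √50 = 5*√2; 3√18 = 9*√2
Combine: (2 + 5 - 9)·√2 = -2*√2

-2*√2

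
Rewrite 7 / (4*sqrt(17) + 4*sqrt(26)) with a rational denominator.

Multiply numerator and denominator by -4*sqrt(26) + 4*sqrt(17).
Denominator becomes -144; numerator becomes -28*sqrt(26) + 28*sqrt(17).

(-7*sqrt(17) + 7*sqrt(26))/36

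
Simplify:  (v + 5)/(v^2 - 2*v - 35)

Factor: v^2 - 2*v - 35 = (v + 5)*(v - 7)
Cancel the common factor (v + 5).

1/(v - 7)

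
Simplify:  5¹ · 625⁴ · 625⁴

5¹ = 5^1; 625⁴ = 5^16; 625⁴ = 5^16
Combine exponents: 5^33

5^33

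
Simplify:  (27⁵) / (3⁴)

3^11

27⁵ = 3^15; 3⁴ = 3^4
Combine exponents: 3^11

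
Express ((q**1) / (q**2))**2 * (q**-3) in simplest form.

q**(-5)

Inside the bracket: (q**-1)
Raise to the power 2: (q**-2)
Multiply by (q**-3): add exponents.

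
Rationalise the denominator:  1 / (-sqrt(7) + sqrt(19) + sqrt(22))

(-17*sqrt(7) + 2*sqrt(22) + 5*sqrt(19) + sqrt(2926))/258

Group as (sqrt(19) + sqrt(22)) - sqrt(7); multiply by (sqrt(19) + sqrt(22)) + sqrt(7), then rationalise the remaining surd.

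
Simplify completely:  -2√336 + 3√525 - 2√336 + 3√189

2√336 = 8*√21; 3√525 = 15*√21; 2√336 = 8*√21; 3√189 = 9*√21
Combine: (-8 + 15 - 8 + 9)·√21 = 8*√21

8*√21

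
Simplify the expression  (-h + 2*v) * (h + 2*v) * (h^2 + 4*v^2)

Telescope via difference of squares: ((2*v)+h)((2*v)-h) = -h^2 + 4*v^2, then repeat with the next factor.

-h^4 + 16*v^4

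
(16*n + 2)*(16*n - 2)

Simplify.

256*n^2 - 4

(16*n)^2 - (2)^2 = 256*n^2 - 4.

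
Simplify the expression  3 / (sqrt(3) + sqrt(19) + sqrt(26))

Group as (sqrt(3) + sqrt(19)) + sqrt(26); multiply by (sqrt(3) + sqrt(19)) - sqrt(26), then rationalise the remaining surd.

(-3*sqrt(1482) - 6*sqrt(26) + 15*sqrt(19) + 63*sqrt(3))/106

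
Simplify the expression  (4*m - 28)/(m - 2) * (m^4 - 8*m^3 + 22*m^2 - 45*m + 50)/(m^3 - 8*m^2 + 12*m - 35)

Factor: 4*m - 28 = 4*(m - 7);  m^4 - 8*m^3 + 22*m^2 - 45*m + 50 = (m - 5)*(m^2 - m + 5)*(m - 2);  m^3 - 8*m^2 + 12*m - 35 = (m - 7)*(m^2 - m + 5)
Cancel the common factors (m^2 - m + 5), (m - 2), (m - 7).

4*m - 20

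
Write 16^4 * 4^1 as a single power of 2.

2^18

16^4 = 2^16; 4^1 = 2^2
Combine exponents: 2^18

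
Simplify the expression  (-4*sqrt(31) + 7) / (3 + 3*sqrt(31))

(-131 + 11*sqrt(31))/90

Multiply numerator and denominator by -3*sqrt(31) + 3.
Denominator becomes -270; numerator becomes -33*sqrt(31) + 393.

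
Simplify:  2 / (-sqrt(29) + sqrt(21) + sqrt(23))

(-30*sqrt(29) + 54*sqrt(23) + 62*sqrt(21) + 4*sqrt(14007))/1707

Group as (sqrt(21) + sqrt(23)) - sqrt(29); multiply by (sqrt(21) + sqrt(23)) + sqrt(29), then rationalise the remaining surd.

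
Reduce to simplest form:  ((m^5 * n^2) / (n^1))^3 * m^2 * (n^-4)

m^17/n

Inside the bracket: m^5 * n^1
Raise to the power 3: m^15 * n^3
Multiply by m^2 * (n^-4): add exponents.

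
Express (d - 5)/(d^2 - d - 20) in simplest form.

Factor: d^2 - d - 20 = (d - 5)*(d + 4)
Cancel the common factor (d - 5).

1/(d + 4)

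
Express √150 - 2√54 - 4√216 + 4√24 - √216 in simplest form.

√150 = 5*√6; 2√54 = 6*√6; 4√216 = 24*√6; 4√24 = 8*√6; √216 = 6*√6
Combine: (5 - 6 - 24 + 8 - 6)·√6 = -23*√6

-23*√6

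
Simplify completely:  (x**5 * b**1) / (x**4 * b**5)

Quotient: x**1 * (b**-4)

x/b**4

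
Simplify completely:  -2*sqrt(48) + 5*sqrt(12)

2*sqrt(48) = 8*sqrt(3); 5*sqrt(12) = 10*sqrt(3)
Combine: (-8 + 10)·sqrt(3) = 2*sqrt(3)

2*sqrt(3)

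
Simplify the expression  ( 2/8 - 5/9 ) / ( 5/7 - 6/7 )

Numerator: 2/8 - 5/9 = -11/36
Denominator: 5/7 - 6/7 = -1/7
Divide: (-11/36) · (-7) = 77/36

77/36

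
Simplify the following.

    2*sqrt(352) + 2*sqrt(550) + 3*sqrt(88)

2*sqrt(352) = 8*sqrt(22); 2*sqrt(550) = 10*sqrt(22); 3*sqrt(88) = 6*sqrt(22)
Combine: (8 + 10 + 6)·sqrt(22) = 24*sqrt(22)

24*sqrt(22)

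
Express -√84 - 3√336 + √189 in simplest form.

√84 = 2*√21; 3√336 = 12*√21; √189 = 3*√21
Combine: (-2 - 12 + 3)·√21 = -11*√21

-11*√21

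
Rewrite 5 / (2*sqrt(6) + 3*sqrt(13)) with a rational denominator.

Multiply numerator and denominator by -3*sqrt(13) + 2*sqrt(6).
Denominator becomes -93; numerator becomes -15*sqrt(13) + 10*sqrt(6).

(-10*sqrt(6) + 15*sqrt(13))/93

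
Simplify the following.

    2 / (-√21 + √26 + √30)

Group as (√26 + √30) - √21; multiply by (√26 + √30) + √21, then rationalise the remaining surd.

(-70*√21 + 34*√30 + 50*√26 + 24*√455)/1895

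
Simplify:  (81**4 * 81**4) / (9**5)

81**4 = 3**16; 81**4 = 3**16; 9**5 = 3**10
Combine exponents: 3**22

3**22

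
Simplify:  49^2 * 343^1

7^7

49^2 = 7^4; 343^1 = 7^3
Combine exponents: 7^7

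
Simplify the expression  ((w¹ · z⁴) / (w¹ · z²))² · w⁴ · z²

w⁴*z⁶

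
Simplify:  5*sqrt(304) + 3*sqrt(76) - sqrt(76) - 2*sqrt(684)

12*sqrt(19)

5*sqrt(304) = 20*sqrt(19); 3*sqrt(76) = 6*sqrt(19); sqrt(76) = 2*sqrt(19); 2*sqrt(684) = 12*sqrt(19)
Combine: (20 + 6 - 2 - 12)·sqrt(19) = 12*sqrt(19)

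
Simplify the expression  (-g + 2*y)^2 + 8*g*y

Expanding gives g^2 + 4*g*y + 4*y^2, a perfect square.

(g + 2*y)^2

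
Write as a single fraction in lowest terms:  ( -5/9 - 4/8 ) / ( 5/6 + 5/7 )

Numerator: -5/9 - 4/8 = -19/18
Denominator: 5/6 + 5/7 = 65/42
Divide: (-19/18) · (42/65) = -133/195

-133/195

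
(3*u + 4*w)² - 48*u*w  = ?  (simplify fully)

(3*u - 4*w)²

Expand the square and combine the 48*u*w term.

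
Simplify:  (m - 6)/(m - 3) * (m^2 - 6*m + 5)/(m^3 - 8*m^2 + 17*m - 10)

Factor: m^2 - 6*m + 5 = (m - 5)*(m - 1);  m^3 - 8*m^2 + 17*m - 10 = (m - 5)*(m - 1)*(m - 2)
Cancel the common factors (m - 1), (m - 5).

(m - 6)/(m^2 - 5*m + 6)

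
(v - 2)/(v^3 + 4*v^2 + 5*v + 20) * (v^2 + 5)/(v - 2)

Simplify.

1/(v + 4)

Factor: v^3 + 4*v^2 + 5*v + 20 = (v + 4)*(v^2 + 5)
Cancel the common factors (v^2 + 5), (v - 2).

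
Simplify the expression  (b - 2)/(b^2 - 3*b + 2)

Factor: b^2 - 3*b + 2 = (b - 2)*(b - 1)
Cancel the common factor (b - 2).

1/(b - 1)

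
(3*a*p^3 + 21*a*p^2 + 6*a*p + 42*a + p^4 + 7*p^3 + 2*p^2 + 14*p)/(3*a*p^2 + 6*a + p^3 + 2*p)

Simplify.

p + 7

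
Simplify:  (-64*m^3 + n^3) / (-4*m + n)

n^3 - (4*m)^3 = (-4*m + n)(16*m^2 + 4*m*n + n^2).

16*m^2 + 4*m*n + n^2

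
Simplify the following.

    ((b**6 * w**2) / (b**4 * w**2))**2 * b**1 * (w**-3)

b**5/w**3

Inside the bracket: b**2
Raise to the power 2: b**4
Multiply by b**1 * (w**-3): add exponents.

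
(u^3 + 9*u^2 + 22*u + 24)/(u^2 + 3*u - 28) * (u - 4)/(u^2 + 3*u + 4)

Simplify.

Factor: u^3 + 9*u^2 + 22*u + 24 = (u^2 + 3*u + 4)*(u + 6);  u^2 + 3*u - 28 = (u - 4)*(u + 7)
Cancel the common factors (u^2 + 3*u + 4), (u - 4).

(u + 6)/(u + 7)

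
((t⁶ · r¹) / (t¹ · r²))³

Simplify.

Inside the bracket: t⁵ · (r^-1)
Raise to the power 3: t^15 · (r^-3)

t^15/r³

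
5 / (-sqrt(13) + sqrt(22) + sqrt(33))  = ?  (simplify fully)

Group as (sqrt(22) + sqrt(33)) - sqrt(13); multiply by (sqrt(22) + sqrt(33)) + sqrt(13), then rationalise the remaining surd.

(-21*sqrt(13) + sqrt(33) + 12*sqrt(22) + 11*sqrt(78))/114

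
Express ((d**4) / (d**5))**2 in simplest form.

d**(-2)

Inside the bracket: (d**-1)
Raise to the power 2: (d**-2)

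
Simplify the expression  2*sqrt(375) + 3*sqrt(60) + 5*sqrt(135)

31*sqrt(15)

2*sqrt(375) = 10*sqrt(15); 3*sqrt(60) = 6*sqrt(15); 5*sqrt(135) = 15*sqrt(15)
Combine: (10 + 6 + 15)·sqrt(15) = 31*sqrt(15)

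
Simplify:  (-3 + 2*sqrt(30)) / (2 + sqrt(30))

Multiply numerator and denominator by -sqrt(30) + 2.
Denominator becomes -26; numerator becomes -66 + 7*sqrt(30).

(-7*sqrt(30) + 66)/26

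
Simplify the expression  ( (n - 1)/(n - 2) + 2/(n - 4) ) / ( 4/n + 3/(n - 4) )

Numerator: (n - 1)/(n - 2) + 2/(n - 4) = (n^2 - 3*n)/(n^2 - 6*n + 8)
Denominator: 4/n + 3/(n - 4) = (7*n - 16)/(n^2 - 4*n)
Divide: ((n^2 - 3*n)/(n^2 - 6*n + 8)) · ((n^2 - 4*n)/(7*n - 16)) = (n^3 - 3*n^2)/(7*n^2 - 30*n + 32)

(n^3 - 3*n^2)/(7*n^2 - 30*n + 32)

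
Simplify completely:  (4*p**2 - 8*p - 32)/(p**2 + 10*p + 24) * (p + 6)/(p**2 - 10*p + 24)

(4*p + 8)/(p**2 - 2*p - 24)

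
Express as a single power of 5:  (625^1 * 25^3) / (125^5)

625^1 = 5^4; 25^3 = 5^6; 125^5 = 5^15
Combine exponents: 5^(-5)

5^(-5)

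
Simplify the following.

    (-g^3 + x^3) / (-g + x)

g^2 + g*x + x^2

x^3 - g^3 = (-g + x)(g^2 + g*x + x^2).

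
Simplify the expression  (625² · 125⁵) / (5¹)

5^22

625² = 5^8; 125⁵ = 5^15; 5¹ = 5^1
Combine exponents: 5^22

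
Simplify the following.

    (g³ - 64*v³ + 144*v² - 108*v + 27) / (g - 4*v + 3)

Factor as (a-b)(a^2+ab+b^2) with a=g, b=(4*v - 3).

g² + 4*g*v - 3*g + 16*v² - 24*v + 9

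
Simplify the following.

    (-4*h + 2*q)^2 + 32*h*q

Expanding gives 16*h^2 + 16*h*q + 4*q^2, a perfect square.

4*(2*h + q)^2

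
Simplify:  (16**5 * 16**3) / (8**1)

2**29

16**5 = 2**20; 16**3 = 2**12; 8**1 = 2**3
Combine exponents: 2**29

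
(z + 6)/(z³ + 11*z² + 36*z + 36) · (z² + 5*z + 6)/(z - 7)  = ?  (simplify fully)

1/(z - 7)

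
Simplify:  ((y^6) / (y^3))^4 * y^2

Inside the bracket: y^3
Raise to the power 4: y^12
Multiply by y^2: add exponents.

y^14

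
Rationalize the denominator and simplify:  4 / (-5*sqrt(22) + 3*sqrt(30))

Multiply numerator and denominator by 3*sqrt(30) + 5*sqrt(22).
Denominator becomes -280; numerator becomes 12*sqrt(30) + 20*sqrt(22).

(-5*sqrt(22) - 3*sqrt(30))/70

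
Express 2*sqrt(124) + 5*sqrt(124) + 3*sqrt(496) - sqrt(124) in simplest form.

2*sqrt(124) = 4*sqrt(31); 5*sqrt(124) = 10*sqrt(31); 3*sqrt(496) = 12*sqrt(31); sqrt(124) = 2*sqrt(31)
Combine: (4 + 10 + 12 - 2)·sqrt(31) = 24*sqrt(31)

24*sqrt(31)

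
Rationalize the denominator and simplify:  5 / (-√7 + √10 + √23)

(-65*√7 - 15*√23 + 50*√10 + 5*√1610)/122

Group as (√10 + √23) - √7; multiply by (√10 + √23) + √7, then rationalise the remaining surd.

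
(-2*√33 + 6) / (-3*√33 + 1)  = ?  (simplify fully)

Multiply numerator and denominator by 1 + 3*√33.
Denominator becomes -296; numerator becomes -192 + 16*√33.

(-2*√33 + 24)/37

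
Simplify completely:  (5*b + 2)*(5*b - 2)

25*b^2 - 4

(5*b)^2 - (2)^2 = 25*b^2 - 4.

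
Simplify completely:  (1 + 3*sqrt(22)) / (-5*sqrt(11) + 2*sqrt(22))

Multiply numerator and denominator by 2*sqrt(22) + 5*sqrt(11).
Denominator becomes -187; numerator becomes 2*sqrt(22) + 5*sqrt(11) + 132 + 165*sqrt(2).

(-165*sqrt(2) - 132 - 5*sqrt(11) - 2*sqrt(22))/187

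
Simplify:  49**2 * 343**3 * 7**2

49**2 = 7**4; 343**3 = 7**9; 7**2 = 7**2
Combine exponents: 7**15

7**15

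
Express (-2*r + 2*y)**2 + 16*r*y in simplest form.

After expansion: 4*r**2 + 8*r*y + 4*y**2 — a perfect-square trinomial.

4*(r + y)**2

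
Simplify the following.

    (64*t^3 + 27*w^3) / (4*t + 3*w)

16*t^2 - 12*t*w + 9*w^2

Factor as (a+b)(a^2-ab+b^2) with a=(3*w), b=(4*t).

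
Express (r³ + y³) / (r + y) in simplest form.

Factor as (a+b)(a^2-ab+b^2) with a=r, b=y.

r² - r*y + y²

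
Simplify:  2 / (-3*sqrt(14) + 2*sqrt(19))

(-3*sqrt(14) - 2*sqrt(19))/25

Multiply numerator and denominator by 2*sqrt(19) + 3*sqrt(14).
Denominator becomes -50; numerator becomes 4*sqrt(19) + 6*sqrt(14).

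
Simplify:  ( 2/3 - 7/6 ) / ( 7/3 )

-3/14

Numerator: 2/3 - 7/6 = -1/2
Denominator: 7/3 = 7/3
Divide: (-1/2) · (3/7) = -3/14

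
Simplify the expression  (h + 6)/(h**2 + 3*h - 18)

Factor: h**2 + 3*h - 18 = (h + 6)*(h - 3)
Cancel the common factor (h + 6).

1/(h - 3)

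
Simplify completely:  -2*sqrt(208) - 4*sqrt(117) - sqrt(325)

-25*sqrt(13)

2*sqrt(208) = 8*sqrt(13); 4*sqrt(117) = 12*sqrt(13); sqrt(325) = 5*sqrt(13)
Combine: (-8 - 12 - 5)·sqrt(13) = -25*sqrt(13)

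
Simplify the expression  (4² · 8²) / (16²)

2^2

4² = 2^4; 8² = 2^6; 16² = 2^8
Combine exponents: 2^2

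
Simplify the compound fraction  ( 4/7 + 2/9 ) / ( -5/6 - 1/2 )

Numerator: 4/7 + 2/9 = 50/63
Denominator: -5/6 - 1/2 = -4/3
Divide: (50/63) · (-3/4) = -25/42

-25/42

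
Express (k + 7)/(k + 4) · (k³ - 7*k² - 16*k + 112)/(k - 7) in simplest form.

Factor: k³ - 7*k² - 16*k + 112 = (k - 4)·(k + 4)·(k - 7)
Cancel the common factors (k + 4), (k - 7).

k² + 3*k - 28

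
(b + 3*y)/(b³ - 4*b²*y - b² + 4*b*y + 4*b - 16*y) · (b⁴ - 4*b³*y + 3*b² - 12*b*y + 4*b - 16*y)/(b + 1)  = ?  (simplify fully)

b + 3*y

Factor: b³ - 4*b²*y - b² + 4*b*y + 4*b - 16*y = (b - 4*y)·(b² - b + 4);  b⁴ - 4*b³*y + 3*b² - 12*b*y + 4*b - 16*y = (b² - b + 4)·(b - 4*y)·(b + 1)
Cancel the common factors (b² - b + 4), (b - 4*y), (b + 1).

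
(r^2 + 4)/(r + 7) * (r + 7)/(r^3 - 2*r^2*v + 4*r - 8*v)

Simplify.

1/(r - 2*v)

Factor: r^3 - 2*r^2*v + 4*r - 8*v = (r - 2*v)*(r^2 + 4)
Cancel the common factors (r^2 + 4), (r + 7).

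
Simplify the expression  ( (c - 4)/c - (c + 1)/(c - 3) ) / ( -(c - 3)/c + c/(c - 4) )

(-8*c² + 44*c - 48)/(7*c² - 33*c + 36)

Numerator: (c - 4)/c - (c + 1)/(c - 3) = (-8*c + 12)/(c² - 3*c)
Denominator: -(c - 3)/c + c/(c - 4) = (7*c - 12)/(c² - 4*c)
Divide: ((-8*c + 12)/(c² - 3*c)) · ((c² - 4*c)/(7*c - 12)) = (-8*c² + 44*c - 48)/(7*c² - 33*c + 36)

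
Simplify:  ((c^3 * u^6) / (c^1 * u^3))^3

Inside the bracket: c^2 * u^3
Raise to the power 3: c^6 * u^9

c^6*u^9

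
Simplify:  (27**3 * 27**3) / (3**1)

3**17

27**3 = 3**9; 27**3 = 3**9; 3**1 = 3**1
Combine exponents: 3**17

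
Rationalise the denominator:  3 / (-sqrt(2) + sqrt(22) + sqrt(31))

Group as (sqrt(22) + sqrt(31)) - sqrt(2); multiply by (sqrt(22) + sqrt(31)) + sqrt(2), then rationalise the remaining surd.

(-153*sqrt(2) - 21*sqrt(31) + 33*sqrt(22) + 12*sqrt(341))/127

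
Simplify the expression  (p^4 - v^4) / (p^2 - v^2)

p^2 + v^2

Difference of fourth powers: factor out (p^2 - v^2).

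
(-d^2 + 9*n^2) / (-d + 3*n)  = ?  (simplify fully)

d + 3*n

Factor (3*n)^2 - d^2 and cancel (-d + 3*n).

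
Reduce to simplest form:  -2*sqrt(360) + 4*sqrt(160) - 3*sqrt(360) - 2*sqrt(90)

-20*sqrt(10)

2*sqrt(360) = 12*sqrt(10); 4*sqrt(160) = 16*sqrt(10); 3*sqrt(360) = 18*sqrt(10); 2*sqrt(90) = 6*sqrt(10)
Combine: (-12 + 16 - 18 - 6)·sqrt(10) = -20*sqrt(10)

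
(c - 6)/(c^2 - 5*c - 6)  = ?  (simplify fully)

Factor: c^2 - 5*c - 6 = (c - 6)*(c + 1)
Cancel the common factor (c - 6).

1/(c + 1)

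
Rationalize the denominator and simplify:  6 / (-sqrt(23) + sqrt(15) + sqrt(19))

Group as (sqrt(15) + sqrt(19)) - sqrt(23); multiply by (sqrt(15) + sqrt(19)) + sqrt(23), then rationalise the remaining surd.

(-66*sqrt(23) + 114*sqrt(19) + 162*sqrt(15) + 12*sqrt(6555))/1019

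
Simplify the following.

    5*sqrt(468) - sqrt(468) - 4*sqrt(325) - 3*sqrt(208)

5*sqrt(468) = 30*sqrt(13); sqrt(468) = 6*sqrt(13); 4*sqrt(325) = 20*sqrt(13); 3*sqrt(208) = 12*sqrt(13)
Combine: (30 - 6 - 20 - 12)·sqrt(13) = -8*sqrt(13)

-8*sqrt(13)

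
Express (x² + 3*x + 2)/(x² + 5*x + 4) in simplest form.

(x + 2)/(x + 4)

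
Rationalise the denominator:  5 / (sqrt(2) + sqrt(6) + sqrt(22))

Group as (sqrt(2) + sqrt(6)) + sqrt(22); multiply by (sqrt(2) + sqrt(6)) - sqrt(22), then rationalise the remaining surd.

(-45*sqrt(6) - 65*sqrt(2) + 10*sqrt(66) + 35*sqrt(22))/74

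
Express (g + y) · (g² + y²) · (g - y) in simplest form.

Pair the conjugate factors: (g+y)(g-y) = g² - y², then repeat with the next factor.

g⁴ - y⁴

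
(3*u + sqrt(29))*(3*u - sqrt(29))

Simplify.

Difference of squares with P = 3*u, Q = sqrt(29).

9*u^2 - 29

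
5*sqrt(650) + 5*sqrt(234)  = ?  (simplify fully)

5*sqrt(650) = 25*sqrt(26); 5*sqrt(234) = 15*sqrt(26)
Combine: (25 + 15)·sqrt(26) = 40*sqrt(26)

40*sqrt(26)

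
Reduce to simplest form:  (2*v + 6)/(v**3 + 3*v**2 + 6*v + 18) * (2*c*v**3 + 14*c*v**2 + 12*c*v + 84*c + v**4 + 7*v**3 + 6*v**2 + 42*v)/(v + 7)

Factor: 2*v + 6 = 2*(v + 3);  v**3 + 3*v**2 + 6*v + 18 = (v + 3)*(v**2 + 6);  2*c*v**3 + 14*c*v**2 + 12*c*v + 84*c + v**4 + 7*v**3 + 6*v**2 + 42*v = (2*c + v)*(v + 7)*(v**2 + 6)
Cancel the common factors (v**2 + 6), (v + 7), (v + 3).

4*c + 2*v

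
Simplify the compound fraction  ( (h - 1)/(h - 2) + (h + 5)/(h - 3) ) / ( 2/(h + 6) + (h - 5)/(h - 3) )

Numerator: (h - 1)/(h - 2) + (h + 5)/(h - 3) = (2*h² - h - 7)/(h² - 5*h + 6)
Denominator: 2/(h + 6) + (h - 5)/(h - 3) = (h² + 3*h - 36)/(h² + 3*h - 18)
Divide: ((2*h² - h - 7)/(h² - 5*h + 6)) · ((h² + 3*h - 18)/(h² + 3*h - 36)) = (2*h³ + 11*h² - 13*h - 42)/(h³ + h² - 42*h + 72)

(2*h³ + 11*h² - 13*h - 42)/(h³ + h² - 42*h + 72)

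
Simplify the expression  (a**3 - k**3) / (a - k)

a**2 + a*k + k**2

Apply the difference-of-cubes factorisation and cancel (a - k).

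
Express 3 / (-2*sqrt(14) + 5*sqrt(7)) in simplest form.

(6*sqrt(14) + 15*sqrt(7))/119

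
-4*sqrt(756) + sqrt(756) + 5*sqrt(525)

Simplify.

7*sqrt(21)

4*sqrt(756) = 24*sqrt(21); sqrt(756) = 6*sqrt(21); 5*sqrt(525) = 25*sqrt(21)
Combine: (-24 + 6 + 25)·sqrt(21) = 7*sqrt(21)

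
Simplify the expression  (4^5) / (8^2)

4^5 = 2^10; 8^2 = 2^6
Combine exponents: 2^4

2^4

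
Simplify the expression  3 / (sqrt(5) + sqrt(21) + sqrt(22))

(-3*sqrt(2310) + 6*sqrt(22) + 9*sqrt(21) + 57*sqrt(5))/202

Group as (sqrt(5) + sqrt(21)) + sqrt(22); multiply by (sqrt(5) + sqrt(21)) - sqrt(22), then rationalise the remaining surd.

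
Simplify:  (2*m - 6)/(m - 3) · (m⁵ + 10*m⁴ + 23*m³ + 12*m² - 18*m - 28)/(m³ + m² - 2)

Factor: 2*m - 6 = 2·(m - 3);  m⁵ + 10*m⁴ + 23*m³ + 12*m² - 18*m - 28 = (m - 1)·(m + 2)·(m + 7)·(m² + 2*m + 2);  m³ + m² - 2 = (m² + 2*m + 2)·(m - 1)
Cancel the common factors (m² + 2*m + 2), (m - 1), (m - 3).

2*m² + 18*m + 28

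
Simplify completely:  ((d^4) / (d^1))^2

d^6

Inside the bracket: d^3
Raise to the power 2: d^6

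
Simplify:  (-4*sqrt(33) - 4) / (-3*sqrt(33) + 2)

(20*sqrt(33) + 404)/293

Multiply numerator and denominator by 2 + 3*sqrt(33).
Denominator becomes -293; numerator becomes -404 - 20*sqrt(33).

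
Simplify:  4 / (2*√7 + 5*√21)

(-8*√7 + 20*√21)/497

Multiply numerator and denominator by -5*√21 + 2*√7.
Denominator becomes -497; numerator becomes -20*√21 + 8*√7.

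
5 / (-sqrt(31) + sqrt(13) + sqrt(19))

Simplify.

(-5*sqrt(31) + 125*sqrt(19) + 185*sqrt(13) + 10*sqrt(7657))/987

Group as (sqrt(13) + sqrt(19)) - sqrt(31); multiply by (sqrt(13) + sqrt(19)) + sqrt(31), then rationalise the remaining surd.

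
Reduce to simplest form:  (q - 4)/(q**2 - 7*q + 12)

Factor: q**2 - 7*q + 12 = (q - 4)*(q - 3)
Cancel the common factor (q - 4).

1/(q - 3)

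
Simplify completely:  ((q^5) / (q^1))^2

q^8

Inside the bracket: q^4
Raise to the power 2: q^8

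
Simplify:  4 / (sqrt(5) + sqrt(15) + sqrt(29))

(-40*sqrt(87) - 36*sqrt(29) + 76*sqrt(15) + 156*sqrt(5))/219

Group as (sqrt(15) + sqrt(29)) + sqrt(5); multiply by (sqrt(15) + sqrt(29)) - sqrt(5), then rationalise the remaining surd.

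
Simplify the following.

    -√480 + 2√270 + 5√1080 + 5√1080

62*√30

√480 = 4*√30; 2√270 = 6*√30; 5√1080 = 30*√30; 5√1080 = 30*√30
Combine: (-4 + 6 + 30 + 30)·√30 = 62*√30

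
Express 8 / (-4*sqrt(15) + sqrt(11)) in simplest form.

(-32*sqrt(15) - 8*sqrt(11))/229

Multiply numerator and denominator by sqrt(11) + 4*sqrt(15).
Denominator becomes -229; numerator becomes 8*sqrt(11) + 32*sqrt(15).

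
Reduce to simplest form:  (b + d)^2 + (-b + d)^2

Binomially expand both and collect terms in d, b.

2*b^2 + 2*d^2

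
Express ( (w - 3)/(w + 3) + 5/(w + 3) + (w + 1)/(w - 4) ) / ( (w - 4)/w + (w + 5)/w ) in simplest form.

(2*w³ + 2*w² - 5*w)/(2*w³ - w² - 25*w - 12)

Numerator: (w - 3)/(w + 3) + 5/(w + 3) + (w + 1)/(w - 4) = (2*w² + 2*w - 5)/(w² - w - 12)
Denominator: (w - 4)/w + (w + 5)/w = (2*w + 1)/w
Divide: ((2*w² + 2*w - 5)/(w² - w - 12)) · (w/(2*w + 1)) = (2*w³ + 2*w² - 5*w)/(2*w³ - w² - 25*w - 12)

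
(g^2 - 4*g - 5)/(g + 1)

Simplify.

g - 5

Factor: g^2 - 4*g - 5 = (g - 5)*(g + 1)
Cancel the common factor (g + 1).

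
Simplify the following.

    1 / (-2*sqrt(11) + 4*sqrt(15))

Multiply numerator and denominator by 2*sqrt(11) + 4*sqrt(15).
Denominator becomes 196; numerator becomes 2*sqrt(11) + 4*sqrt(15).

(sqrt(11) + 2*sqrt(15))/98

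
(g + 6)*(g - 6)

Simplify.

g^2 - 36

(g)^2 - (6)^2 = g^2 - 36.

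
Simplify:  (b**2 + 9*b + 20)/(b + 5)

Factor: b**2 + 9*b + 20 = (b + 5)*(b + 4)
Cancel the common factor (b + 5).

b + 4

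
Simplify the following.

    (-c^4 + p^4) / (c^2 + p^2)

-c^2 + p^2

Difference of fourth powers: factor out (c^2 + p^2).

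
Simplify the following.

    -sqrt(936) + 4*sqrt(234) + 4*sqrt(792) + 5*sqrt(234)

sqrt(936) = 6*sqrt(26); 4*sqrt(234) = 12*sqrt(26); 4*sqrt(792) = 24*sqrt(22); 5*sqrt(234) = 15*sqrt(26)

21*sqrt(26) + 24*sqrt(22)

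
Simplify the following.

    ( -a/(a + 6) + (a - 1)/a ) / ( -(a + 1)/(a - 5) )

Numerator: -a/(a + 6) + (a - 1)/a = (5*a - 6)/(a² + 6*a)
Denominator: -(a + 1)/(a - 5) = (-a - 1)/(a - 5)
Divide: ((5*a - 6)/(a² + 6*a)) · ((a - 5)/(-a - 1)) = (-5*a² + 31*a - 30)/(a³ + 7*a² + 6*a)

(-5*a² + 31*a - 30)/(a³ + 7*a² + 6*a)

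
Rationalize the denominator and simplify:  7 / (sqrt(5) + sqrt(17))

Multiply numerator and denominator by -sqrt(17) + sqrt(5).
Denominator becomes -12; numerator becomes -7*sqrt(17) + 7*sqrt(5).

(-7*sqrt(5) + 7*sqrt(17))/12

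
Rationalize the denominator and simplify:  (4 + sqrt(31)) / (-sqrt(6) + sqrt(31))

Multiply numerator and denominator by sqrt(6) + sqrt(31).
Denominator becomes 25; numerator becomes 4*sqrt(6) + sqrt(186) + 4*sqrt(31) + 31.

(4*sqrt(6) + sqrt(186) + 4*sqrt(31) + 31)/25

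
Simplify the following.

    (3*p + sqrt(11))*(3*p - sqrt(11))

(3*p)**2 - (sqrt(11))**2 = 9*p**2 - 11.

9*p**2 - 11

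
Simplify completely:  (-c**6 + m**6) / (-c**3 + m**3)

Factor m**6 - c**6 and cancel (-c**3 + m**3).

c**3 + m**3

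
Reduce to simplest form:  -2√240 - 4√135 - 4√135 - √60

-34*√15

2√240 = 8*√15; 4√135 = 12*√15; 4√135 = 12*√15; √60 = 2*√15
Combine: (-8 - 12 - 12 - 2)·√15 = -34*√15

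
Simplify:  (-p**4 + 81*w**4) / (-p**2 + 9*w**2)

-p**4 + 81*w**4 factors as -(p - 3*w)*(p + 3*w)*(p**2 + 9*w**2).

p**2 + 9*w**2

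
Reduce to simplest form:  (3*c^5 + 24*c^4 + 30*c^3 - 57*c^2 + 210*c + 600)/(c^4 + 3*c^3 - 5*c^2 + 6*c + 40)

3*c + 15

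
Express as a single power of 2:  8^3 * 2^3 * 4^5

8^3 = 2^9; 2^3 = 2^3; 4^5 = 2^10
Combine exponents: 2^22

2^22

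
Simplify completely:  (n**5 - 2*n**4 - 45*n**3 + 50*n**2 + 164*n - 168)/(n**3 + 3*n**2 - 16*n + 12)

Factor: n**5 - 2*n**4 - 45*n**3 + 50*n**2 + 164*n - 168 = (n - 2)*(n - 7)*(n + 2)*(n - 1)*(n + 6);  n**3 + 3*n**2 - 16*n + 12 = (n - 1)*(n + 6)*(n - 2)
Cancel the common factors (n + 6), (n - 2), (n - 1).

n**2 - 5*n - 14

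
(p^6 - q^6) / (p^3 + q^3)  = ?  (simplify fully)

p^6 - q^6 factors as (p - q)*(p + q)*(p^2 - p*q + q^2)*(p^2 + p*q + q^2).

p^3 - q^3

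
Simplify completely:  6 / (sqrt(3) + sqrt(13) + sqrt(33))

(-138*sqrt(13) - 258*sqrt(3) + 36*sqrt(143) + 102*sqrt(33))/133

Group as (sqrt(3) + sqrt(13)) + sqrt(33); multiply by (sqrt(3) + sqrt(13)) - sqrt(33), then rationalise the remaining surd.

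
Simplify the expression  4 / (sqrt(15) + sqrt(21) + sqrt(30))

Group as (sqrt(15) + sqrt(21)) + sqrt(30); multiply by (sqrt(15) + sqrt(21)) - sqrt(30), then rationalise the remaining surd.

(-5*sqrt(42) + sqrt(30) + 4*sqrt(21) + 6*sqrt(15))/51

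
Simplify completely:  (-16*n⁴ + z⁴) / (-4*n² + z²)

Difference of fourth powers: factor out (-4*n² + z²).

4*n² + z²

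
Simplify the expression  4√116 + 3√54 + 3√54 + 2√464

4√116 = 8*√29; 3√54 = 9*√6; 3√54 = 9*√6; 2√464 = 8*√29

18*√6 + 16*√29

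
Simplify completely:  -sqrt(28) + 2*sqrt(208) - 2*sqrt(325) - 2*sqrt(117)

sqrt(28) = 2*sqrt(7); 2*sqrt(208) = 8*sqrt(13); 2*sqrt(325) = 10*sqrt(13); 2*sqrt(117) = 6*sqrt(13)

-8*sqrt(13) - 2*sqrt(7)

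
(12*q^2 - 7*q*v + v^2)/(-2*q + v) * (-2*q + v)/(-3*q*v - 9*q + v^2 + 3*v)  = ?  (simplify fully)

(-4*q + v)/(v + 3)

Factor: 12*q^2 - 7*q*v + v^2 = (-3*q + v)*(-4*q + v);  -3*q*v - 9*q + v^2 + 3*v = (v + 3)*(-3*q + v)
Cancel the common factors (-2*q + v), (-3*q + v).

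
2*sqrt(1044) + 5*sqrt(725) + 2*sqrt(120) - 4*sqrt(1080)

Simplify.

2*sqrt(1044) = 12*sqrt(29); 5*sqrt(725) = 25*sqrt(29); 2*sqrt(120) = 4*sqrt(30); 4*sqrt(1080) = 24*sqrt(30)

-20*sqrt(30) + 37*sqrt(29)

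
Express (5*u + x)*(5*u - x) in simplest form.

(5*u)^2 - (x)^2 = 25*u^2 - x^2.

25*u^2 - x^2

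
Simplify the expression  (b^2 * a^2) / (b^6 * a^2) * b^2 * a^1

Quotient: (b^-4)
Multiply by b^2 * a^1: add exponents.

a/b^2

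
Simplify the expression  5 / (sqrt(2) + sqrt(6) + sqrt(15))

-55*sqrt(6) - 95*sqrt(2) + 60*sqrt(5) + 35*sqrt(15)

Group as (sqrt(6) + sqrt(15)) + sqrt(2); multiply by (sqrt(6) + sqrt(15)) - sqrt(2), then rationalise the remaining surd.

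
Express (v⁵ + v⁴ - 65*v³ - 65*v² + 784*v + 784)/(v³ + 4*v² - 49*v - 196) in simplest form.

Factor: v⁵ + v⁴ - 65*v³ - 65*v² + 784*v + 784 = (v - 4)·(v + 4)·(v - 7)·(v + 7)·(v + 1);  v³ + 4*v² - 49*v - 196 = (v - 7)·(v + 4)·(v + 7)
Cancel the common factors (v + 7), (v + 4), (v - 7).

v² - 3*v - 4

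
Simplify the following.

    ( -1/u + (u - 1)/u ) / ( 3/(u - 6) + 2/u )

(u² - 8*u + 12)/(5*u - 12)

Numerator: -1/u + (u - 1)/u = (u - 2)/u
Denominator: 3/(u - 6) + 2/u = (5*u - 12)/(u² - 6*u)
Divide: ((u - 2)/u) · ((u² - 6*u)/(5*u - 12)) = (u² - 8*u + 12)/(5*u - 12)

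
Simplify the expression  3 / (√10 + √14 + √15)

Group as (√10 + √14) + √15; multiply by (√10 + √14) - √15, then rationalise the remaining surd.

(-60*√21 + 27*√15 + 33*√14 + 57*√10)/479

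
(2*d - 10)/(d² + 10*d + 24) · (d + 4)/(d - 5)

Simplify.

2/(d + 6)

Factor: 2*d - 10 = 2·(d - 5);  d² + 10*d + 24 = (d + 6)·(d + 4)
Cancel the common factors (d - 5), (d + 4).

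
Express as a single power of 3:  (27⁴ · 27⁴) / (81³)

3^12

27⁴ = 3^12; 27⁴ = 3^12; 81³ = 3^12
Combine exponents: 3^12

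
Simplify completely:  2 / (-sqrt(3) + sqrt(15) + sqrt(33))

(-14*sqrt(15) - 4*sqrt(165) + 30*sqrt(3) + 10*sqrt(33))/15

Group as (sqrt(15) + sqrt(33)) - sqrt(3); multiply by (sqrt(15) + sqrt(33)) + sqrt(3), then rationalise the remaining surd.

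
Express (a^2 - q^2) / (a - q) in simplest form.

a + q

Difference of squares: factor out (a - q).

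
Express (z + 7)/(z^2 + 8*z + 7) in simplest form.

Factor: z^2 + 8*z + 7 = (z + 1)*(z + 7)
Cancel the common factor (z + 7).

1/(z + 1)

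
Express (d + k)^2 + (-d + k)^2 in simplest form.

Write as f(k,d) + f(k,-d) and expand.

2*d^2 + 2*k^2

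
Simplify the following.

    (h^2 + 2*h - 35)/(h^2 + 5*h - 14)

Factor: h^2 + 2*h - 35 = (h - 5)*(h + 7);  h^2 + 5*h - 14 = (h - 2)*(h + 7)
Cancel the common factor (h + 7).

(h - 5)/(h - 2)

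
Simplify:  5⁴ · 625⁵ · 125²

5⁴ = 5^4; 625⁵ = 5^20; 125² = 5^6
Combine exponents: 5^30

5^30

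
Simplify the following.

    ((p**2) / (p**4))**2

p**(-4)

Inside the bracket: (p**-2)
Raise to the power 2: (p**-4)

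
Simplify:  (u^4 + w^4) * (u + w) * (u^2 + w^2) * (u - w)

u^8 - w^8

(u+w)(u-w) = u^2 - w^2; continue pairing.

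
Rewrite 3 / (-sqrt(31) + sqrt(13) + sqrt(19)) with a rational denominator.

(-sqrt(31) + 25*sqrt(19) + 37*sqrt(13) + 2*sqrt(7657))/329

Group as (sqrt(13) + sqrt(19)) - sqrt(31); multiply by (sqrt(13) + sqrt(19)) + sqrt(31), then rationalise the remaining surd.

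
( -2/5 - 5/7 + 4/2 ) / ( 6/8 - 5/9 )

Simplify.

1116/245

Numerator: -2/5 - 5/7 + 4/2 = 31/35
Denominator: 6/8 - 5/9 = 7/36
Divide: (31/35) · (36/7) = 1116/245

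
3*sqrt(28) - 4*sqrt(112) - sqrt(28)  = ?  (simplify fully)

3*sqrt(28) = 6*sqrt(7); 4*sqrt(112) = 16*sqrt(7); sqrt(28) = 2*sqrt(7)
Combine: (6 - 16 - 2)·sqrt(7) = -12*sqrt(7)

-12*sqrt(7)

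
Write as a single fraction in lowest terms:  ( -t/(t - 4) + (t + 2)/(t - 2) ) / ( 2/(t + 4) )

(-4*t - 16)/(t^2 - 6*t + 8)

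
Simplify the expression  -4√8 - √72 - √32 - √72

-24*√2

4√8 = 8*√2; √72 = 6*√2; √32 = 4*√2; √72 = 6*√2
Combine: (-8 - 6 - 4 - 6)·√2 = -24*√2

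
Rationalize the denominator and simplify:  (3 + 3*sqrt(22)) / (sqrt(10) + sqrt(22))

(-2*sqrt(55) - sqrt(10) + sqrt(22) + 22)/4

Multiply numerator and denominator by -sqrt(10) + sqrt(22).
Denominator becomes 12; numerator becomes -6*sqrt(55) - 3*sqrt(10) + 3*sqrt(22) + 66.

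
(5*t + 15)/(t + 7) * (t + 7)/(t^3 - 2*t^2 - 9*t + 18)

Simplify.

Factor: 5*t + 15 = 5*(t + 3);  t^3 - 2*t^2 - 9*t + 18 = (t + 3)*(t - 3)*(t - 2)
Cancel the common factors (t + 7), (t + 3).

5/(t^2 - 5*t + 6)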